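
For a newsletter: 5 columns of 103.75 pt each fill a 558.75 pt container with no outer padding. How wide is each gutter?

5·103.75 + 4g = 558.75 → 4g = 40 → g = 10 pt.

10 pt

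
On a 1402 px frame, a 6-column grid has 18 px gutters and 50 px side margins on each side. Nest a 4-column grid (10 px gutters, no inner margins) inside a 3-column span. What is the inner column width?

Inside the margins: 1402 − 100 = 1302 px.
6 columns + 5 gutters: 6c + 5·18 = 1302.
6c = 1302 − 90 = 1212, so c = 202 px.
Span of 3: 3·202 + 2·18 = 606 + 36 = 642 px.
4 columns + 3 gutters: 4d + 3·10 = 642.
4d = 642 − 30 = 612, so d = 153 px.

153 px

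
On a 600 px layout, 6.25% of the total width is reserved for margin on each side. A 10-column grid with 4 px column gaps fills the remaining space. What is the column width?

600 × (1 − 2·6.25%) = 600 × 87.5% = 525 px for the columns.
10 columns + 9 column gaps: 10c + 9·4 = 525.
10c = 525 − 36 = 489, so c = 48.9 px.

48.9 px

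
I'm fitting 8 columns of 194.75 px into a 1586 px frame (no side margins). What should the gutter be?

Columns use 1558 px, leaving 28 px across 7 gutters = 4 px each.

4 px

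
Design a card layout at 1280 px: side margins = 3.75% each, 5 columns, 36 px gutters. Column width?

208 px

Each margin = 3.75% of 1280 = 48 px; content = 1280 − 2·48 = 1184 px.
1184 − 4·36 = 1040; ÷5 gives c = 208 px.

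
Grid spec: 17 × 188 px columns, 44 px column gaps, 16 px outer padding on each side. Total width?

Frame = 2·16 + 17·188 + 16·44 = 32 + 3196 + 704 = 3932 px.

3932 px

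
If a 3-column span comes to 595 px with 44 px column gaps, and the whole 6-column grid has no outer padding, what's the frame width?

3 columns + 2 column gaps: 3c + 2·44 = 595.
3c = 595 − 88 = 507, so c = 169 px.
Total width: 6·169 + 5·44 = 1234 px.

1234 px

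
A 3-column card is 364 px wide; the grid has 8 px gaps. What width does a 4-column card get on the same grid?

364 − 2·8 = 348; ÷3 gives c = 116 px.
Span of 4: 4·116 + 3·8 = 464 + 24 = 488 px.

488 px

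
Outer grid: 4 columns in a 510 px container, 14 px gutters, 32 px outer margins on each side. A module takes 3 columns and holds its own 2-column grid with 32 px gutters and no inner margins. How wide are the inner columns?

149.5 px

Outer content = 510 − 2·32 = 446 px.
Subtracting 3 gutters of 14 leaves 404 for 4 columns, so c = 101 px.
Span of 3: 3·101 + 2·14 = 303 + 28 = 331 px.
2d + 1·32 = 331 → 2d = 299 → d = 149.5 px.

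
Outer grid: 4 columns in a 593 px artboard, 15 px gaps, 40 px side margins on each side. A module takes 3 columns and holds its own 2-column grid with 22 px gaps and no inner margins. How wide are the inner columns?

Inside the margins: 593 − 80 = 513 px.
4c + 3·15 = 513 → 4c = 468 → c = 117 px.
3 columns plus 2 gaps: 351 + 30 = 381 px.
2 columns + 1 gap: 2d + 1·22 = 381.
2d = 381 − 22 = 359, so d = 179.5 px.

179.5 px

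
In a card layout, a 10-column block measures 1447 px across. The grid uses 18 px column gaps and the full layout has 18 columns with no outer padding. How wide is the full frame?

2619 px

10 columns + 9 column gaps: 10c + 9·18 = 1447.
10c = 1447 − 162 = 1285, so c = 128.5 px.
Summing: 2313 + 306 = 2619 px.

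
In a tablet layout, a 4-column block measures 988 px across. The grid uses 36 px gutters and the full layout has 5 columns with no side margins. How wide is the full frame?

988 − 3·36 = 880; ÷4 gives c = 220 px.
Summing: 1100 + 144 = 1244 px.

1244 px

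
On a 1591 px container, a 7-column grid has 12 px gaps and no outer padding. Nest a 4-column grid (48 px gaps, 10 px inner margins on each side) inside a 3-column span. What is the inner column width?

127.75 px

7 columns + 6 gaps: 7c + 6·12 = 1591.
7c = 1591 − 72 = 1519, so c = 217 px.
3 columns plus 2 gaps: 651 + 24 = 675 px.
Inner content = 675 − 2·10 = 655 px.
4d + 3·48 = 655 → 4d = 511 → d = 127.75 px.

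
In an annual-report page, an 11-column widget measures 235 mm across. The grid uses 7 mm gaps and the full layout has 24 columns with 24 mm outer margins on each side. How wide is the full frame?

569 mm

11 columns + 10 gaps: 11c + 10·7 = 235.
11c = 235 − 70 = 165, so c = 15 mm.
Frame = 2·24 + 24·15 + 23·7 = 48 + 360 + 161 = 569 mm.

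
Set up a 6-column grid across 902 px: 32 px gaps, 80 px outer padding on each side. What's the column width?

97 px

Subtract both margins: 902 − 2·80 = 742 px.
6 columns + 5 gaps: 6c + 5·32 = 742.
6c = 742 − 160 = 582, so c = 97 px.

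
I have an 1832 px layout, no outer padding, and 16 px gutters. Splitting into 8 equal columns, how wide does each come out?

Subtracting 7 gutters of 16 leaves 1720 for 8 columns, so c = 215 px.

215 px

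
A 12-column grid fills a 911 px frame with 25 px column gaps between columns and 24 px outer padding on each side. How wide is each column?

Take off 48 px of margins, leaving 863 px.
863 − 11·25 = 588; ÷12 gives c = 49 px.

49 px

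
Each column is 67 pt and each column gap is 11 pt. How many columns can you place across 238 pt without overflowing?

3 columns: 3·67 + 2·11 = 223 pt ≤ 238.
4 columns: 301 pt > 238. So 3.

3 columns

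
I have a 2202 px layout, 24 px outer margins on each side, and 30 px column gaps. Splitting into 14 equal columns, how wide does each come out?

126 px

Subtract both margins: 2202 − 2·24 = 2154 px.
14 columns + 13 column gaps: 14c + 13·30 = 2154.
14c = 2154 − 390 = 1764, so c = 126 px.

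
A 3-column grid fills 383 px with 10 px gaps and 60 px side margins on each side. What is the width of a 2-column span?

Take off 120 px of margins, leaving 263 px.
263 − 2·10 = 243; ÷3 gives c = 81 px.
Span of 2: 2·81 + 1·10 = 162 + 10 = 172 px.

172 px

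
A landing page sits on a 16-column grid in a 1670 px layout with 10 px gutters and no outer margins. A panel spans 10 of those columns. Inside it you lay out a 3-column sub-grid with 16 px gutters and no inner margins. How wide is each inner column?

16 columns + 15 gutters: 16c + 15·10 = 1670.
16c = 1670 − 150 = 1520, so c = 95 px.
Span of 10: 10·95 + 9·10 = 950 + 90 = 1040 px.
Subtracting 2 gutters of 16 leaves 1008 for 3 columns, so d = 336 px.

336 px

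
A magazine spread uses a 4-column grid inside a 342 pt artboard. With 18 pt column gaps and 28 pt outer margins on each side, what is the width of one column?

Take off 56 pt of margins, leaving 286 pt.
4c + 3·18 = 286 → 4c = 232 → c = 58 pt.

58 pt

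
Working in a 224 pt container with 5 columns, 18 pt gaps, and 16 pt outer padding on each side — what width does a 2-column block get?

Take off 32 pt of margins, leaving 192 pt.
5 columns + 4 gaps: 5c + 4·18 = 192.
5c = 192 − 72 = 120, so c = 24 pt.
2 columns plus 1 gap: 48 + 18 = 66 pt.

66 pt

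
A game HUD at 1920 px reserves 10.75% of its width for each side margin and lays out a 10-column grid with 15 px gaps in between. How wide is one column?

137.22 px

1920 × (1 − 2·10.75%) = 1920 × 78.5% = 1507.2 px for the columns.
10 columns + 9 gaps: 10c + 9·15 = 1507.2.
10c = 1507.2 − 135 = 1372.2, so c = 137.22 px.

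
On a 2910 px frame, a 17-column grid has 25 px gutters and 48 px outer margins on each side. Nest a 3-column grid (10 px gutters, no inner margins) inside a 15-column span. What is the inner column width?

820 px

Inside the margins: 2910 − 96 = 2814 px.
17 columns + 16 gutters: 17c + 16·25 = 2814.
17c = 2814 − 400 = 2414, so c = 142 px.
Span of 15: 15·142 + 14·25 = 2130 + 350 = 2480 px.
Subtracting 2 gutters of 10 leaves 2460 for 3 columns, so d = 820 px.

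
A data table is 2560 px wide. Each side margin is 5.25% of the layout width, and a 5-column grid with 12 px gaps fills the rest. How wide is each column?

Each margin = 5.25% of 2560 = 134.4 px; content = 2560 − 2·134.4 = 2291.2 px.
5 columns + 4 gaps: 5c + 4·12 = 2291.2.
5c = 2291.2 − 48 = 2243.2, so c = 448.64 px.

448.64 px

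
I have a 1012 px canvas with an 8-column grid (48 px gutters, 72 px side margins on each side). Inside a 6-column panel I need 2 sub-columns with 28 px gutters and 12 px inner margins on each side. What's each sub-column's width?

Inside the margins: 1012 − 144 = 868 px.
8c + 7·48 = 868 → 8c = 532 → c = 66.5 px.
6-column span = 6·66.5 + 5·48 = 639 px.
Inner content = 639 − 2·12 = 615 px.
2 columns + 1 gutter: 2d + 1·28 = 615.
2d = 615 − 28 = 587, so d = 293.5 px.

293.5 px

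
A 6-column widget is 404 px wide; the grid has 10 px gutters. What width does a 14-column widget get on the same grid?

956 px

6c + 5·10 = 404 → 6c = 354 → c = 59 px.
Span of 14: 14·59 + 13·10 = 826 + 130 = 956 px.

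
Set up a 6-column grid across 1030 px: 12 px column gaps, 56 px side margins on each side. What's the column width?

Content width = 1030 − 2·56 = 918 px.
6 columns + 5 column gaps: 6c + 5·12 = 918.
6c = 918 − 60 = 858, so c = 143 px.

143 px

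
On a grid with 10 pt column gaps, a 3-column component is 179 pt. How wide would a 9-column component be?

179 − 2·10 = 159; ÷3 gives c = 53 pt.
Span of 9: 9·53 + 8·10 = 477 + 80 = 557 pt.

557 pt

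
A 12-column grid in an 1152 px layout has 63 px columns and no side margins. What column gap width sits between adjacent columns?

36 px

12 columns take 12·63 = 756 px; remaining 396 splits into 11 column gaps.
g = 396 / 11 = 36 px.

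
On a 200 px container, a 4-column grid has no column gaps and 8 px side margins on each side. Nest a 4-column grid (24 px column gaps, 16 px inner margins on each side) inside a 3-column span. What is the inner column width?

8.5 px

Subtract both margins: 200 − 2·8 = 184 px.
184 / 4 = 46 px per column.
With no column gaps, 3 columns span 3·46 = 138 px.
Inner content = 138 − 2·16 = 106 px.
106 − 3·24 = 34; ÷4 gives d = 8.5 px.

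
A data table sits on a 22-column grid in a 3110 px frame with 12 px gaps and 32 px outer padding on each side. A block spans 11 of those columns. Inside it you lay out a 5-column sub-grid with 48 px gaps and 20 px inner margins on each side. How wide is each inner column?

Outer content = 3110 − 2·32 = 3046 px.
22 columns + 21 gaps: 22c + 21·12 = 3046.
22c = 3046 − 252 = 2794, so c = 127 px.
11-column span = 11·127 + 10·12 = 1517 px.
Inner content = 1517 − 2·20 = 1477 px.
5 columns + 4 gaps: 5d + 4·48 = 1477.
5d = 1477 − 192 = 1285, so d = 257 px.

257 px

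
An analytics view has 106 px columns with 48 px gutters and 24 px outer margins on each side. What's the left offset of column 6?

Column 6 starts at margin + 5·(column + gutter) = 24 + 5·154 = 794 px.

794 px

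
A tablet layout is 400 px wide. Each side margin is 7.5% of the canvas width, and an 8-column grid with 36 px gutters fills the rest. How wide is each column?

11 px

Margins: 7.5% × 400 = 30 px each, so content = 400 − 60 = 340 px.
Subtracting 7 gutters of 36 leaves 88 for 8 columns, so c = 11 px.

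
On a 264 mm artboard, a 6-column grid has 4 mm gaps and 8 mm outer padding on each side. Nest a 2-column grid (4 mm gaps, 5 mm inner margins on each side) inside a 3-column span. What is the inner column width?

Subtract both margins: 264 − 2·8 = 248 mm.
Subtracting 5 gaps of 4 leaves 228 for 6 columns, so c = 38 mm.
3-column span = 3·38 + 2·4 = 122 mm.
Inner content = 122 − 2·5 = 112 mm.
2 columns + 1 gap: 2d + 1·4 = 112.
2d = 112 − 4 = 108, so d = 54 mm.

54 mm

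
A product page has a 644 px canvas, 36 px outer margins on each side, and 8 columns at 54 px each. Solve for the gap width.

Take off 72 px of margins, leaving 572 px.
8 columns take 8·54 = 432 px; remaining 140 splits into 7 gaps.
g = 140 / 7 = 20 px.

20 px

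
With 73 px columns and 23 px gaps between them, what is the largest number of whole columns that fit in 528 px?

5 columns: 5·73 + 4·23 = 457 px ≤ 528.
6 columns: 553 px > 528. So 5.

5 columns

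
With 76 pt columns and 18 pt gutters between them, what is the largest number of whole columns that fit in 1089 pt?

Each extra column adds 76 + 18 = 94 pt.
(1089 + 18) / 94 = 11.78, so 11 columns fit.

11 columns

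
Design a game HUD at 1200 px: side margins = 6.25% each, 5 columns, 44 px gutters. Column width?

174.8 px

Each margin = 6.25% of 1200 = 75 px; content = 1200 − 2·75 = 1050 px.
1050 − 4·44 = 874; ÷5 gives c = 174.8 px.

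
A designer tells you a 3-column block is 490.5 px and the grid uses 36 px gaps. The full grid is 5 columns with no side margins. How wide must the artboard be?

490.5 − 2·36 = 418.5; ÷3 gives c = 139.5 px.
Total width: 5·139.5 + 4·36 = 841.5 px.

841.5 px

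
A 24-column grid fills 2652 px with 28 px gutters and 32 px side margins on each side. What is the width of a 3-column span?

299 px

Content width = 2652 − 2·32 = 2588 px.
Subtracting 23 gutters of 28 leaves 1944 for 24 columns, so c = 81 px.
Span of 3: 3·81 + 2·28 = 243 + 56 = 299 px.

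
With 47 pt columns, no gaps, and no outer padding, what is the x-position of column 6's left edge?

Before column 6: 5 columns + 5 gaps.
Offset = 5·(47 + 0) = 5·47 = 235 pt.

235 pt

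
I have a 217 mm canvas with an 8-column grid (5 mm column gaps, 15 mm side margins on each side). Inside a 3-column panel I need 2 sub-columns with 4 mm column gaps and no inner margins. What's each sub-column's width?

Take off 30 mm of margins, leaving 187 mm.
8c + 7·5 = 187 → 8c = 152 → c = 19 mm.
3 columns plus 2 column gaps: 57 + 10 = 67 mm.
Subtracting 1 column gap of 4 leaves 63 for 2 columns, so d = 31.5 mm.

31.5 mm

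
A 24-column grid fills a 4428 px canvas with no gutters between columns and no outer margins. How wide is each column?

184.5 px

4428 / 24 = 184.5 px per column.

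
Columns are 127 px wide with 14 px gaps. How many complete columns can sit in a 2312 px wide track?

16 columns

Each extra column adds 127 + 14 = 141 px.
(2312 + 14) / 141 = 16.50, so 16 columns fit.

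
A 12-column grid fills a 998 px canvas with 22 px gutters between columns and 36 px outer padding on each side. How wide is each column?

57 px

Inside the margins: 998 − 72 = 926 px.
12c + 11·22 = 926 → 12c = 684 → c = 57 px.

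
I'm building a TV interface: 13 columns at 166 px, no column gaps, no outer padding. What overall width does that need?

2158 px

Artboard = 13·166 = 2158 = 2158 px.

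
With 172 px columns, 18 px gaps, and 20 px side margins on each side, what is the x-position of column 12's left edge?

Each column+gutter stride is 190 px; 11 of them past the 20 px margin is 20 + 2090 = 2110 px.

2110 px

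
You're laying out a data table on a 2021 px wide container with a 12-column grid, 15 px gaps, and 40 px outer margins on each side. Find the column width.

148 px

Take off 80 px of margins, leaving 1941 px.
12c + 11·15 = 1941 → 12c = 1776 → c = 148 px.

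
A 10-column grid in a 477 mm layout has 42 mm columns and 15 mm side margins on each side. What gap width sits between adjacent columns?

3 mm

Subtract both margins: 477 − 2·15 = 447 mm.
Columns use 420 mm, leaving 27 mm across 9 gaps = 3 mm each.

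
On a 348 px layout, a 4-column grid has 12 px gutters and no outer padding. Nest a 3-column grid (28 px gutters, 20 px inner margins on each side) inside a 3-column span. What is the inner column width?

4c + 3·12 = 348 → 4c = 312 → c = 78 px.
3-column span = 3·78 + 2·12 = 258 px.
Inner content = 258 − 2·20 = 218 px.
3 columns + 2 gutters: 3d + 2·28 = 218.
3d = 218 − 56 = 162, so d = 54 px.

54 px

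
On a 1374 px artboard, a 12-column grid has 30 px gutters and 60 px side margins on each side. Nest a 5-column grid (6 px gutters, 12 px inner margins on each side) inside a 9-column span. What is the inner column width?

177 px

Inside the margins: 1374 − 120 = 1254 px.
1254 − 11·30 = 924; ÷12 gives c = 77 px.
Span of 9: 9·77 + 8·30 = 693 + 240 = 933 px.
Inner content = 933 − 2·12 = 909 px.
5d + 4·6 = 909 → 5d = 885 → d = 177 px.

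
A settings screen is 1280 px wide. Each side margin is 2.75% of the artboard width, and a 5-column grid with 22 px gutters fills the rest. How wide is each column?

Each margin = 2.75% of 1280 = 35.2 px; content = 1280 − 2·35.2 = 1209.6 px.
5 columns + 4 gutters: 5c + 4·22 = 1209.6.
5c = 1209.6 − 88 = 1121.6, so c = 224.32 px.

224.32 px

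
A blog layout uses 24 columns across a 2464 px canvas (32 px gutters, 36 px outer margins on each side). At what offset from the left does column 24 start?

Content = 2464 − 2·36 = 2392 px.
24 columns + 23 gutters: 24c + 23·32 = 2392.
24c = 2392 − 736 = 1656, so c = 69 px.
Each column+gutter stride is 101 px; 23 of them past the 36 px margin is 36 + 2323 = 2359 px.

2359 px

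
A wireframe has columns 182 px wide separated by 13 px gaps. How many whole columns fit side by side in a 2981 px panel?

15 columns

k columns need k·182 + (k−1)·13 = k·195 − 13.
k·195 − 13 ≤ 2981 → k ≤ 2994 / 195 ≈ 15.35, so k = 15.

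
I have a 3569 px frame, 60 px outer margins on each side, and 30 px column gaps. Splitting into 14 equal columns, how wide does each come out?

Take off 120 px of margins, leaving 3449 px.
14c + 13·30 = 3449 → 14c = 3059 → c = 218.5 px.

218.5 px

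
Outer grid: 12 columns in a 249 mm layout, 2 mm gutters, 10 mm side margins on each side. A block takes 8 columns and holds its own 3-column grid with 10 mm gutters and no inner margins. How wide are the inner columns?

Outer content = 249 − 2·10 = 229 mm.
12 columns + 11 gutters: 12c + 11·2 = 229.
12c = 229 − 22 = 207, so c = 17.25 mm.
8-column span = 8·17.25 + 7·2 = 152 mm.
3d + 2·10 = 152 → 3d = 132 → d = 44 mm.

44 mm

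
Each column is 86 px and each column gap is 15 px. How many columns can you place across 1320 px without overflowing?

13 columns

13 columns: 13·86 + 12·15 = 1298 px ≤ 1320.
14 columns: 1399 px > 1320. So 13.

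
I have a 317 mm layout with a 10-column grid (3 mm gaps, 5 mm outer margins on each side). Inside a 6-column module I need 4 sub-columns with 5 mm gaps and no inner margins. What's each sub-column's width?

Outer content = 317 − 2·5 = 307 mm.
10c + 9·3 = 307 → 10c = 280 → c = 28 mm.
6-column span = 6·28 + 5·3 = 183 mm.
4 columns + 3 gaps: 4d + 3·5 = 183.
4d = 183 − 15 = 168, so d = 42 mm.

42 mm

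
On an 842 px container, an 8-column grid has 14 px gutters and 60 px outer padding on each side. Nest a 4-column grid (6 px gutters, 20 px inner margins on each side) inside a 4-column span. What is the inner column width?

74 px

Inside the margins: 842 − 120 = 722 px.
8 columns + 7 gutters: 8c + 7·14 = 722.
8c = 722 − 98 = 624, so c = 78 px.
4 columns plus 3 gutters: 312 + 42 = 354 px.
Inner content = 354 − 2·20 = 314 px.
4d + 3·6 = 314 → 4d = 296 → d = 74 px.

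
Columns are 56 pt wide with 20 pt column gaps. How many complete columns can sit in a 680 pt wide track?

9 columns: 9·56 + 8·20 = 664 pt ≤ 680.
10 columns: 740 pt > 680. So 9.

9 columns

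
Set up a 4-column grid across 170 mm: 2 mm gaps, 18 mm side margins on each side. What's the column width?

32 mm

Content width = 170 − 2·18 = 134 mm.
4c + 3·2 = 134 → 4c = 128 → c = 32 mm.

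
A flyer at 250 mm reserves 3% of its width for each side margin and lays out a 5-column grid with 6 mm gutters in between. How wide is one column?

Margins: 3% × 250 = 7.5 mm each, so content = 250 − 15 = 235 mm.
5c + 4·6 = 235 → 5c = 211 → c = 42.2 mm.

42.2 mm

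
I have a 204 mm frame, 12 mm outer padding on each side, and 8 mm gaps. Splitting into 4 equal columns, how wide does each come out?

Content width = 204 − 2·12 = 180 mm.
4c + 3·8 = 180 → 4c = 156 → c = 39 mm.

39 mm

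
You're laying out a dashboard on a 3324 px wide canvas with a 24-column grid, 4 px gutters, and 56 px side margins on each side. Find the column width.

Inside the margins: 3324 − 112 = 3212 px.
Subtracting 23 gutters of 4 leaves 3120 for 24 columns, so c = 130 px.

130 px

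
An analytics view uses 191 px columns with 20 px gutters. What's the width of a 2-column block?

2-column span = 2·191 + 1·20 = 402 px.

402 px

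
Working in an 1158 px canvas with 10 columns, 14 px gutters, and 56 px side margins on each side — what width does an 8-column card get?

834 px

Take off 112 px of margins, leaving 1046 px.
Subtracting 9 gutters of 14 leaves 920 for 10 columns, so c = 92 px.
8-column span = 8·92 + 7·14 = 834 px.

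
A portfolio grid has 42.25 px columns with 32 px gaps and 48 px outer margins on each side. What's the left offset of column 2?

Before column 2: the margin + 1 column + 1 gap.
Offset = 48 + 1·(42.25 + 32) = 48 + 74.25 = 122.25 px.

122.25 px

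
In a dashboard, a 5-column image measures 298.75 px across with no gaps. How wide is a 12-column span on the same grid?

298.75 / 5 = 59.75 px per column.
With no gaps, 12 columns span 12·59.75 = 717 px.

717 px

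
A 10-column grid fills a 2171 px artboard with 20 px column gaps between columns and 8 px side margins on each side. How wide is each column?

Content width = 2171 − 2·8 = 2155 px.
10c + 9·20 = 2155 → 10c = 1975 → c = 197.5 px.

197.5 px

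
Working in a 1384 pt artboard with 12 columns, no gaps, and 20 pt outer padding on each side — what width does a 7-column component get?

784 pt

Take off 40 pt of margins, leaving 1344 pt.
1344 / 12 = 112 pt per column.
7-column span = 7·112 = 784 pt.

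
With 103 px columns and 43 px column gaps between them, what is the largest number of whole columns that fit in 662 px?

4 columns

4 columns: 4·103 + 3·43 = 541 px ≤ 662.
5 columns: 687 px > 662. So 4.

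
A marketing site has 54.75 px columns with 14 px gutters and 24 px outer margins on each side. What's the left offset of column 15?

986.5 px

Each column+gutter stride is 68.75 px; 14 of them past the 24 px margin is 24 + 962.5 = 986.5 px.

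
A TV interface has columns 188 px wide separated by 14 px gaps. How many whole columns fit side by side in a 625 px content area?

3 columns

Each extra column adds 188 + 14 = 202 px.
(625 + 14) / 202 = 3.16, so 3 columns fit.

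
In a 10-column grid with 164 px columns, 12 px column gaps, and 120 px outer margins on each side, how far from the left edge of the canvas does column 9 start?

1528 px

Each column+gutter stride is 176 px; 8 of them past the 120 px margin is 120 + 1408 = 1528 px.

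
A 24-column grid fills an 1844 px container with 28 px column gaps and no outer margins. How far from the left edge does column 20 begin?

1482 px

24c + 23·28 = 1844 → 24c = 1200 → c = 50 px.
Each column+gutter stride is 78 px; with no margin, 19 of them is 1482 px.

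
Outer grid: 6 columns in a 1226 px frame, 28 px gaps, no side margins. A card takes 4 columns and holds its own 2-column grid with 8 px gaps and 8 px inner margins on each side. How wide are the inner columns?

6c + 5·28 = 1226 → 6c = 1086 → c = 181 px.
4-column span = 4·181 + 3·28 = 808 px.
Inner content = 808 − 2·8 = 792 px.
2 columns + 1 gap: 2d + 1·8 = 792.
2d = 792 − 8 = 784, so d = 392 px.

392 px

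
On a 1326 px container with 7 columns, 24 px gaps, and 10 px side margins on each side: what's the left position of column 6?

Inside the margins: 1326 − 20 = 1306 px.
7 columns + 6 gaps: 7c + 6·24 = 1306.
7c = 1306 − 144 = 1162, so c = 166 px.
Column 6 starts at margin + 5·(column + gutter) = 10 + 5·190 = 960 px.

960 px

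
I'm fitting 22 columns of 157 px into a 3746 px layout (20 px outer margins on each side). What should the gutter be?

Subtract both margins: 3746 − 2·20 = 3706 px.
22·157 + 21g = 3706 → 21g = 252 → g = 12 px.

12 px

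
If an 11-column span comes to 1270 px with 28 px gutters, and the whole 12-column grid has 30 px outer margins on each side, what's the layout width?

Subtracting 10 gutters of 28 leaves 990 for 11 columns, so c = 90 px.
Adding margins, columns and gutters: 60 + 1080 + 308 = 1448 px.

1448 px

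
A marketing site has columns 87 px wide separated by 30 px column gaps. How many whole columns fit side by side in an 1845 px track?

16 columns: 16·87 + 15·30 = 1842 px ≤ 1845.
17 columns: 1959 px > 1845. So 16.

16 columns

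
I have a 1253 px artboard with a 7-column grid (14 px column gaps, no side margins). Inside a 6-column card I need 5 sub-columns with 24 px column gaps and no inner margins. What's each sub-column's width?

195.2 px

7 columns + 6 column gaps: 7c + 6·14 = 1253.
7c = 1253 − 84 = 1169, so c = 167 px.
6 columns plus 5 column gaps: 1002 + 70 = 1072 px.
1072 − 4·24 = 976; ÷5 gives d = 195.2 px.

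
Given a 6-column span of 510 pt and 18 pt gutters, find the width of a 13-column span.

1126 pt

510 − 5·18 = 420; ÷6 gives c = 70 pt.
Span of 13: 13·70 + 12·18 = 910 + 216 = 1126 pt.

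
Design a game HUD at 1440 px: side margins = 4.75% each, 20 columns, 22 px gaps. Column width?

44.26 px

Each margin = 4.75% of 1440 = 68.4 px; content = 1440 − 2·68.4 = 1303.2 px.
1303.2 − 19·22 = 885.2; ÷20 gives c = 44.26 px.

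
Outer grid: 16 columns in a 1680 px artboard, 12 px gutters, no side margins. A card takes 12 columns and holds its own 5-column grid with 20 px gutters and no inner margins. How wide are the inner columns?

16 columns + 15 gutters: 16c + 15·12 = 1680.
16c = 1680 − 180 = 1500, so c = 93.75 px.
12-column span = 12·93.75 + 11·12 = 1257 px.
5d + 4·20 = 1257 → 5d = 1177 → d = 235.4 px.

235.4 px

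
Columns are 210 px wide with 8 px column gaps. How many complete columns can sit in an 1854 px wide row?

k columns need k·210 + (k−1)·8 = k·218 − 8.
k·218 − 8 ≤ 1854 → k ≤ 1862 / 218 ≈ 8.54, so k = 8.

8 columns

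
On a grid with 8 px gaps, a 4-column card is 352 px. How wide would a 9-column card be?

802 px

4 columns + 3 gaps: 4c + 3·8 = 352.
4c = 352 − 24 = 328, so c = 82 px.
9-column span = 9·82 + 8·8 = 802 px.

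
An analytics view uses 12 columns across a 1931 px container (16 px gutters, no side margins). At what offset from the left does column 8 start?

Subtracting 11 gutters of 16 leaves 1755 for 12 columns, so c = 146.25 px.
Before column 8: 7 columns + 7 gutters.
Offset = 7·(146.25 + 16) = 7·162.25 = 1135.75 px.

1135.75 px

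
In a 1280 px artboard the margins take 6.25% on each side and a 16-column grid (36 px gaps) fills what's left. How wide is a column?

1280 × (1 − 2·6.25%) = 1280 × 87.5% = 1120 px for the columns.
1120 − 15·36 = 580; ÷16 gives c = 36.25 px.

36.25 px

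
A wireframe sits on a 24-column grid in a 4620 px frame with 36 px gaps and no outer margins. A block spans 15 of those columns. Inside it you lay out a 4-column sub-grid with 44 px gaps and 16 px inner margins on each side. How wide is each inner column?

677.5 px

Subtracting 23 gaps of 36 leaves 3792 for 24 columns, so c = 158 px.
Span of 15: 15·158 + 14·36 = 2370 + 504 = 2874 px.
Inner content = 2874 − 2·16 = 2842 px.
4 columns + 3 gaps: 4d + 3·44 = 2842.
4d = 2842 − 132 = 2710, so d = 677.5 px.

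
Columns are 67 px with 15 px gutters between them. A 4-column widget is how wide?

4-column span = 4·67 + 3·15 = 313 px.

313 px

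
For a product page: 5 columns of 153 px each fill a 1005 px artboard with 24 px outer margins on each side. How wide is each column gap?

Subtract both margins: 1005 − 2·24 = 957 px.
Columns use 765 px, leaving 192 px across 4 column gaps = 48 px each.

48 px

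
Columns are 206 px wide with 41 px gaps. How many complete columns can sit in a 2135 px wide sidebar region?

8 columns: 8·206 + 7·41 = 1935 px ≤ 2135.
9 columns: 2182 px > 2135. So 8.

8 columns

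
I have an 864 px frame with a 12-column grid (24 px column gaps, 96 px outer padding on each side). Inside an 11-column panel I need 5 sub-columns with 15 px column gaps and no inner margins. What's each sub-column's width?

Take off 192 px of margins, leaving 672 px.
12c + 11·24 = 672 → 12c = 408 → c = 34 px.
Span of 11: 11·34 + 10·24 = 374 + 240 = 614 px.
5d + 4·15 = 614 → 5d = 554 → d = 110.8 px.

110.8 px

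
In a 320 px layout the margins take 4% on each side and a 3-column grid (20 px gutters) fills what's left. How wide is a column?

84.8 px

320 × (1 − 2·4%) = 320 × 92% = 294.4 px for the columns.
3c + 2·20 = 294.4 → 3c = 254.4 → c = 84.8 px.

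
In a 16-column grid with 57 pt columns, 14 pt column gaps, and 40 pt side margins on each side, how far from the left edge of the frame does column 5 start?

Before column 5: the margin + 4 columns + 4 column gaps.
Offset = 40 + 4·(57 + 14) = 40 + 284 = 324 pt.

324 pt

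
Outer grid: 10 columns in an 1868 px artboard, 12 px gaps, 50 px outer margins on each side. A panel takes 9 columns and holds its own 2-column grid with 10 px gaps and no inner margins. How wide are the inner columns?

Outer content = 1868 − 2·50 = 1768 px.
10c + 9·12 = 1768 → 10c = 1660 → c = 166 px.
Span of 9: 9·166 + 8·12 = 1494 + 96 = 1590 px.
1590 − 1·10 = 1580; ÷2 gives d = 790 px.

790 px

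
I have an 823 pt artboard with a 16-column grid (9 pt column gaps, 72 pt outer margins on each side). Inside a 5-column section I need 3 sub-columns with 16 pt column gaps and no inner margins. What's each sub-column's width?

Subtract both margins: 823 − 2·72 = 679 pt.
Subtracting 15 column gaps of 9 leaves 544 for 16 columns, so c = 34 pt.
Span of 5: 5·34 + 4·9 = 170 + 36 = 206 pt.
206 − 2·16 = 174; ÷3 gives d = 58 pt.

58 pt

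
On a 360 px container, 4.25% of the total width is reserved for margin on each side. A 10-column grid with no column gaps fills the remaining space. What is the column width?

Margins: 4.25% × 360 = 15.3 px each, so content = 360 − 30.6 = 329.4 px.
10c = 329.4 → c = 32.94 px.

32.94 px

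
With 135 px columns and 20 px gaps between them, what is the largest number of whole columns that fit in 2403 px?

k columns need k·135 + (k−1)·20 = k·155 − 20.
k·155 − 20 ≤ 2403 → k ≤ 2423 / 155 ≈ 15.63, so k = 15.

15 columns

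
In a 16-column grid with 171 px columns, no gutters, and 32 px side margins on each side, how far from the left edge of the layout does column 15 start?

Column 15 starts at margin + 14·(column + gutter) = 32 + 14·171 = 2426 px.

2426 px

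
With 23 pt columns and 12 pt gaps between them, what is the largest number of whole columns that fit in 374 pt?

11 columns: 11·23 + 10·12 = 373 pt ≤ 374.
12 columns: 408 pt > 374. So 11.

11 columns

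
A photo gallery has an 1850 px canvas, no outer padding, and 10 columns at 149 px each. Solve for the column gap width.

10·149 + 9g = 1850 → 9g = 360 → g = 40 px.

40 px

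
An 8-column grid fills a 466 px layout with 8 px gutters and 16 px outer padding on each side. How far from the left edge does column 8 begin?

402.75 px

Inside the margins: 466 − 32 = 434 px.
8c + 7·8 = 434 → 8c = 378 → c = 47.25 px.
Each column+gutter stride is 55.25 px; 7 of them past the 16 px margin is 16 + 386.75 = 402.75 px.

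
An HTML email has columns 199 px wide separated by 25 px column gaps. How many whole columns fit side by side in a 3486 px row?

15 columns

Each extra column adds 199 + 25 = 224 px.
(3486 + 25) / 224 = 15.67, so 15 columns fit.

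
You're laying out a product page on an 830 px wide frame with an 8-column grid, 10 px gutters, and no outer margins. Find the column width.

8 columns + 7 gutters: 8c + 7·10 = 830.
8c = 830 − 70 = 760, so c = 95 px.

95 px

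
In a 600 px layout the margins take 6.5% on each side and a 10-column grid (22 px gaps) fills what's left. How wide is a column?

32.4 px

Margins: 6.5% × 600 = 39 px each, so content = 600 − 78 = 522 px.
10 columns + 9 gaps: 10c + 9·22 = 522.
10c = 522 − 198 = 324, so c = 32.4 px.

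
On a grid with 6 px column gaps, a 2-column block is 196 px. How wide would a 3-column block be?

297 px

2 columns + 1 column gap: 2c + 1·6 = 196.
2c = 196 − 6 = 190, so c = 95 px.
3-column span = 3·95 + 2·6 = 297 px.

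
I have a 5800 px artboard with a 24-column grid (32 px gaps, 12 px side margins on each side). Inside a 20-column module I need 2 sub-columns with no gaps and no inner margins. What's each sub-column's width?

Outer content = 5800 − 2·12 = 5776 px.
24 columns + 23 gaps: 24c + 23·32 = 5776.
24c = 5776 − 736 = 5040, so c = 210 px.
Span of 20: 20·210 + 19·32 = 4200 + 608 = 4808 px.
2d = 4808 → d = 2404 px.

2404 px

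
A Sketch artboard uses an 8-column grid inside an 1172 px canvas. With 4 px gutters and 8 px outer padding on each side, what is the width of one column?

141 px

Take off 16 px of margins, leaving 1156 px.
1156 − 7·4 = 1128; ÷8 gives c = 141 px.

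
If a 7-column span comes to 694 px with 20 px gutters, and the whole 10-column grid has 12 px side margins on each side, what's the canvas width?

694 − 6·20 = 574; ÷7 gives c = 82 px.
Total width: 2·12 + 10·82 + 9·20 = 1024 px.

1024 px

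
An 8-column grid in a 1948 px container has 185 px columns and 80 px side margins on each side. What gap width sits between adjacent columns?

44 px

Content width = 1948 − 2·80 = 1788 px.
8·185 + 7g = 1788 → 7g = 308 → g = 44 px.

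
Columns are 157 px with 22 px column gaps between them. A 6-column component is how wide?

6-column span = 6·157 + 5·22 = 1052 px.

1052 px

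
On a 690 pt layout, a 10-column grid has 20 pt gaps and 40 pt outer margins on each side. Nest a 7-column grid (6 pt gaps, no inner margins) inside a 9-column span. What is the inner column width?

73 pt

Take off 80 pt of margins, leaving 610 pt.
Subtracting 9 gaps of 20 leaves 430 for 10 columns, so c = 43 pt.
Span of 9: 9·43 + 8·20 = 387 + 160 = 547 pt.
547 − 6·6 = 511; ÷7 gives d = 73 pt.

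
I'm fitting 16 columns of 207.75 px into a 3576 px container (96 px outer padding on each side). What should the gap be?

Inside the margins: 3576 − 192 = 3384 px.
Columns use 3324 px, leaving 60 px across 15 gaps = 4 px each.

4 px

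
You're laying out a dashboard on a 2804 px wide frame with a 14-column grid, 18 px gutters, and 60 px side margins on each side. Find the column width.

Content width = 2804 − 2·60 = 2684 px.
Subtracting 13 gutters of 18 leaves 2450 for 14 columns, so c = 175 px.

175 px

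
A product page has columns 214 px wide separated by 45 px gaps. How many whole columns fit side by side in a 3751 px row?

14 columns: 14·214 + 13·45 = 3581 px ≤ 3751.
15 columns: 3840 px > 3751. So 14.

14 columns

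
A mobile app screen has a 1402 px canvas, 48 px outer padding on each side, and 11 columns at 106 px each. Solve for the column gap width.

Content width = 1402 − 2·48 = 1306 px.
Columns use 1166 px, leaving 140 px across 10 column gaps = 14 px each.

14 px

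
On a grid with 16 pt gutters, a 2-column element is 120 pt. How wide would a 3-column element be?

188 pt

120 − 1·16 = 104; ÷2 gives c = 52 pt.
3 columns plus 2 gutters: 156 + 32 = 188 pt.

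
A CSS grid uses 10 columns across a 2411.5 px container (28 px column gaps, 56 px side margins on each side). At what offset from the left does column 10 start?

Subtract both margins: 2411.5 − 2·56 = 2299.5 px.
10c + 9·28 = 2299.5 → 10c = 2047.5 → c = 204.75 px.
Before column 10: the margin + 9 columns + 9 column gaps.
Offset = 56 + 9·(204.75 + 28) = 56 + 2094.75 = 2150.75 px.

2150.75 px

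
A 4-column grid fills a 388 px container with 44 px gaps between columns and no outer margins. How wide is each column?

388 − 3·44 = 256; ÷4 gives c = 64 px.

64 px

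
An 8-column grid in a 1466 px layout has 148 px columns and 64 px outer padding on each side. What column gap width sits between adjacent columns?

22 px

Content width = 1466 − 2·64 = 1338 px.
8 columns take 8·148 = 1184 px; remaining 154 splits into 7 column gaps.
g = 154 / 7 = 22 px.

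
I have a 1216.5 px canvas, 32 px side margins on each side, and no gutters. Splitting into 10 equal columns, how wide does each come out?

115.25 px

Subtract both margins: 1216.5 − 2·32 = 1152.5 px.
10c = 1152.5 → c = 115.25 px.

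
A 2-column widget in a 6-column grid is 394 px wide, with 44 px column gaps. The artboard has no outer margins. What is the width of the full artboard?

2c + 1·44 = 394 → 2c = 350 → c = 175 px.
Artboard = 6·175 + 5·44 = 1050 + 220 = 1270 px.

1270 px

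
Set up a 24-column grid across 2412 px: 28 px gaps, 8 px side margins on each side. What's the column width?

73 px

Content width = 2412 − 2·8 = 2396 px.
24 columns + 23 gaps: 24c + 23·28 = 2396.
24c = 2396 − 644 = 1752, so c = 73 px.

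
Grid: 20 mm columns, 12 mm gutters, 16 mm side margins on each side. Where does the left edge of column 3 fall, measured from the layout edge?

80 mm

Each column+gutter stride is 32 mm; 2 of them past the 16 mm margin is 16 + 64 = 80 mm.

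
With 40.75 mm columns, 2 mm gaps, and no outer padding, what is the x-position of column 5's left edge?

Before column 5: 4 columns + 4 gaps.
Offset = 4·(40.75 + 2) = 4·42.75 = 171 mm.

171 mm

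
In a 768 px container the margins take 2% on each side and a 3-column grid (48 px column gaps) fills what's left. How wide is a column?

213.76 px

768 × (1 − 2·2%) = 768 × 96% = 737.28 px for the columns.
3 columns + 2 column gaps: 3c + 2·48 = 737.28.
3c = 737.28 − 96 = 641.28, so c = 213.76 px.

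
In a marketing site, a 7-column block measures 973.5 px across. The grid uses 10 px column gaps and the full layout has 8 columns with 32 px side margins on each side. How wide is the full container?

1178 px

Subtracting 6 column gaps of 10 leaves 913.5 for 7 columns, so c = 130.5 px.
Total width: 2·32 + 8·130.5 + 7·10 = 1178 px.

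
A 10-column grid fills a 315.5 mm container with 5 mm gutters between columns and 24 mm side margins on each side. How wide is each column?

Subtract both margins: 315.5 − 2·24 = 267.5 mm.
Subtracting 9 gutters of 5 leaves 222.5 for 10 columns, so c = 22.25 mm.

22.25 mm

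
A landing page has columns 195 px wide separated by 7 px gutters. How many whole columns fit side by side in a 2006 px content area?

Each extra column adds 195 + 7 = 202 px.
(2006 + 7) / 202 = 9.97, so 9 columns fit.

9 columns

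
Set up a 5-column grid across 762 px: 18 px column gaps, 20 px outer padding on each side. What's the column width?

Take off 40 px of margins, leaving 722 px.
5 columns + 4 column gaps: 5c + 4·18 = 722.
5c = 722 − 72 = 650, so c = 130 px.

130 px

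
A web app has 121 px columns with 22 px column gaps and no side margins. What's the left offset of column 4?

Before column 4: 3 columns + 3 column gaps.
Offset = 3·(121 + 22) = 3·143 = 429 px.

429 px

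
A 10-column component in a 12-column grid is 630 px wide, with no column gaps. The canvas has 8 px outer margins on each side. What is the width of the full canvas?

772 px

With no column gaps, each column is 630/10 = 63 px.
Total width: 2·8 + 12·63 = 772 px.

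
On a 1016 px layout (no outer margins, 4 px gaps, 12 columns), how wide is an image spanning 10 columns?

846 px

12c + 11·4 = 1016 → 12c = 972 → c = 81 px.
10 columns plus 9 gaps: 810 + 36 = 846 px.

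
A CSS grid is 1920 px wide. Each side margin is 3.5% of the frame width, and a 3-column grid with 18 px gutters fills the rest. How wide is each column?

Each margin = 3.5% of 1920 = 67.2 px; content = 1920 − 2·67.2 = 1785.6 px.
Subtracting 2 gutters of 18 leaves 1749.6 for 3 columns, so c = 583.2 px.

583.2 px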